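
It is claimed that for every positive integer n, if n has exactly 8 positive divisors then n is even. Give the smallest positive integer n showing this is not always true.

A counterexample is any positive integer n such that n has exactly 8 positive divisors but n is odd; we check each in order.
The first 12 eligible values, up to n = 104, all satisfy the conclusion.
n = 105: divisors of 105: 1, 3, 5, 7, 15, 21, 35, 105; 105 is odd.

n = 105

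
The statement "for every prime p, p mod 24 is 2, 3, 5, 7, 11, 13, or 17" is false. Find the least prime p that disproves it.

p = 19

p = 2: 2 mod 24 = 2.
p = 3: 3 mod 24 = 3.
p = 5: 5 mod 24 = 5.
p = 7: 7 mod 24 = 7.
p = 11: 11 mod 24 = 11.
p = 13: 13 mod 24 = 13.
p = 17: 17 mod 24 = 17.
p = 19: 19 mod 24 = 19 — not in {2, 3, 5, 7, 11, 13, 17}.
Thus p = 19 disproves the claim, and no smaller p works.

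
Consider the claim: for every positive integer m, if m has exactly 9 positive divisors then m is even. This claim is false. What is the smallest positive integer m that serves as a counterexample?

We need the least positive integer m for which m has exactly 9 positive divisors but m is odd.
m = 36: divisors of 36: 9 divisors; 36 is even.
m = 100: divisors of 100: 9 divisors; 100 is even.
m = 196: divisors of 196: 9 divisors; 196 is even.
m = 225: divisors of 225: 9 divisors; 225 is odd.
Hence m = 225 is a counterexample.

m = 225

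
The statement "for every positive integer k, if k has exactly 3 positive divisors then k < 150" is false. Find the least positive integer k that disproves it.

Check each positive integer k in order until k has exactly 3 positive divisors but the claim fails.
The first 5 eligible values, up to k = 121, all satisfy the conclusion.
k = 169: τ(169) = 3; 169 ≥ 150.

k = 169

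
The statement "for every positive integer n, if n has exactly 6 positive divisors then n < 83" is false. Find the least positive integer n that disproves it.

Check each positive integer n in order until n has exactly 6 positive divisors but the claim fails.
For n = 12, 18, 20, 28, …, 68, 75, 76 the conclusion holds.
n = 92: τ(92) = 6; 92 ≥ 83.
So n = 92 is the smallest counterexample.

n = 92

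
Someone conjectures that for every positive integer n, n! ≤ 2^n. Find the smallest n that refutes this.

For n = 1, 2, 3 the conclusion holds.
n = 4: n! = 24 and 2^n = 16, so 24 > 16.
Hence n = 4 is a counterexample.

n = 4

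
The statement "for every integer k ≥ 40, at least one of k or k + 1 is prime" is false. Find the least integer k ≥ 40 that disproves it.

k = 44

We need the least integer k ≥ 40 for which k, k + 1 are both composite.
k = 40: 41 is prime.
k = 41: 41 is prime.
k = 42: 43 is prime.
k = 43: 43 is prime.
k = 44: 44 = 2 × 22; 45 = 3 × 15 — both composite.
So k = 44 is the smallest counterexample.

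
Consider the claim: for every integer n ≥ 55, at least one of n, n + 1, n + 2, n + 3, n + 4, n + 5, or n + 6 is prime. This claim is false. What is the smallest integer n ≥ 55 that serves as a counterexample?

n = 90

A counterexample is any integer n ≥ 55 such that n, n + 1, n + 2, n + 3, n + 4, n + 5, n + 6 are all composite; we check each in order.
The first 35 eligible values, up to n = 89, all satisfy the conclusion.
n = 90: 90 = 2 × 45; 91 = 7 × 13; 92 = 2 × 46; 93 = 3 × 31; 94 = 2 × 47; 95 = 5 × 19; 96 = 2 × 48 — all composite.
So n = 90 is the smallest counterexample.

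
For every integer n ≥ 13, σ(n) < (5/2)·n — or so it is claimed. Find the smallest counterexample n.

n = 24

A counterexample is any integer n ≥ 13 such that the claim fails; we check each in order.
The first 11 eligible values, up to n = 23, all satisfy the conclusion.
n = 24: σ(24) = 60; 60 ≥ 60.
Thus n = 24 disproves the claim, and no smaller n works.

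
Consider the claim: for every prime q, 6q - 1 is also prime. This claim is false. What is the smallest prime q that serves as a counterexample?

q = 11

Check each prime q in order until 6q - 1 is not prime.
The first 4 eligible values, up to q = 7, all satisfy the conclusion.
q = 11: 6q - 1 = 65 = 5 × 13, not prime.
Thus q = 11 disproves the claim, and no smaller q works.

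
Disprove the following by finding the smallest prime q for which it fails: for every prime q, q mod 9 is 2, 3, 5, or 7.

The first 5 eligible values, up to q = 11, all satisfy the conclusion.
q = 13: 13 mod 9 = 4 — not in {2, 3, 5, 7}.
So q = 13 is the smallest counterexample.

q = 13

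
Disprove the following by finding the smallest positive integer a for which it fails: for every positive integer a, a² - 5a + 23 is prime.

a = 19

A counterexample is any positive integer a such that a² - 5a + 23 is not prime; we check each in order.
For a = 1, 2, 3, 4, …, 16, 17, 18 the conclusion holds.
a = 19: a² - 5a + 23 = 289 = 17 × 17, composite.
Thus a = 19 disproves the claim, and no smaller a works.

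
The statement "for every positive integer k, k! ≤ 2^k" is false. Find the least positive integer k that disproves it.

We need the least positive integer k for which k! > 2^k.
For k = 1, 2, 3 the conclusion holds.
k = 4: k! = 24 and 2^k = 16, so 24 > 16.

k = 4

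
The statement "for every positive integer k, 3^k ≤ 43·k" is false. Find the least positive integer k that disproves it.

k = 5

We need the least positive integer k for which 3^k > 43·k.
k = 1: 3^k = 3 and 43·k = 43, so 3 ≤ 43.
k = 2: 3^k = 9 and 43·k = 86, so 9 ≤ 86.
k = 3: 3^k = 27 and 43·k = 129, so 27 ≤ 129.
k = 4: 3^k = 81 and 43·k = 172, so 81 ≤ 172.
k = 5: 3^k = 243 and 43·k = 215, so 243 > 215.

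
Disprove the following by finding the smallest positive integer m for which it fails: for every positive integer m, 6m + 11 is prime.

m = 4

A counterexample is any positive integer m such that 6m + 11 is not prime; we check each in order.
For m = 1, 2, 3 the conclusion holds.
m = 4: 6m + 11 = 35 = 5 × 7, composite.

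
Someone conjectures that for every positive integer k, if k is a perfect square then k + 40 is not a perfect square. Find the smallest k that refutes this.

k = 9

A counterexample is any positive integer k such that k is a perfect square but k + 40 is a perfect square; we check each in order.
For k = 1, 4 the conclusion holds.
k = 9: 9 = 3² and 9 + 40 = 49 = 7².
Thus k = 9 disproves the claim, and no smaller k works.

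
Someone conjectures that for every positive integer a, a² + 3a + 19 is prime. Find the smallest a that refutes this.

a = 15

The first 14 eligible values, up to a = 14, all satisfy the conclusion.
a = 15: a² + 3a + 19 = 289 = 17 × 17, composite.
Hence a = 15 is a counterexample.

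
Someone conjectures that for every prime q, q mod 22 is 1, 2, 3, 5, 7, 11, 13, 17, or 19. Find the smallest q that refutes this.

Check each prime q in order until the claim fails.
For q = 2, 3, 5, 7, 11, 13, 17, 19, 23, 29 the conclusion holds.
q = 31: 31 mod 22 = 9 — not in {1, 2, 3, 5, 7, 11, 13, 17, 19}.
Thus q = 31 disproves the claim, and no smaller q works.

q = 31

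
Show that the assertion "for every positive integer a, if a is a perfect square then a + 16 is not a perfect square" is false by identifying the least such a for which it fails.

A counterexample is any positive integer a such that a is a perfect square but a + 16 is a perfect square; we check each in order.
a = 1: 1 + 16 = 17, not a perfect square.
a = 4: 4 + 16 = 20, not a perfect square.
a = 9: 9 = 3² and 9 + 16 = 25 = 5².
Hence a = 9 is a counterexample.

a = 9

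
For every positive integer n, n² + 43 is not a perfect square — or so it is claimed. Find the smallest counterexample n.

n = 21

For n = 1, 2, 3, 4, …, 18, 19, 20 the conclusion holds.
n = 21: 21² + 43 = 484 = 22², a perfect square.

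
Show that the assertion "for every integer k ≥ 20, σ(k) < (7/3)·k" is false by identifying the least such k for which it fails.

A counterexample is any integer k ≥ 20 such that the claim fails; we check each in order.
For k = 20, 21, 22, 23 the conclusion holds.
k = 24: σ(24) = 60; 60 ≥ 56.
Thus k = 24 disproves the claim, and no smaller k works.

k = 24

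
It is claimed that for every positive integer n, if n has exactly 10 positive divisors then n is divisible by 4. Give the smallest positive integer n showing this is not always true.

n = 162

A counterexample is any positive integer n such that n has exactly 10 positive divisors but n is not divisible by 4; we check each in order.
For n = 48, 80, 112 the conclusion holds.
n = 162: τ(162) = 10; 162 mod 4 = 2.
Hence n = 162 is a counterexample.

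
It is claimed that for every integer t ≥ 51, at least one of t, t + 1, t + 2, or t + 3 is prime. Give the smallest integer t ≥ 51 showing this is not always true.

t = 54

A counterexample is any integer t ≥ 51 such that t, t + 1, t + 2, t + 3 are all composite; we check each in order.
t = 51: 53 is prime.
t = 52: 53 is prime.
t = 53: 53 is prime.
t = 54: 54 = 2 × 27; 55 = 5 × 11; 56 = 2 × 28; 57 = 3 × 19 — all composite.
Hence t = 54 is a counterexample.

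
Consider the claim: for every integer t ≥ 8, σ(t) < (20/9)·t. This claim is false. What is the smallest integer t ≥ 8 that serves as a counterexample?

Check each integer t ≥ 8 in order until the claim fails.
t = 8: σ(8) = 15; 15 < 160/9.
t = 9: σ(9) = 13; 13 < 20.
t = 10: σ(10) = 18; 18 < 200/9.
t = 11: σ(11) = 12; 12 < 220/9.
t = 12: σ(12) = 28; 28 ≥ 80/3.

t = 12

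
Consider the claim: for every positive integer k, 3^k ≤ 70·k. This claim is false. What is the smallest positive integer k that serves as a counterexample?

Check each positive integer k in order until 3^k > 70·k.
The first 5 eligible values, up to k = 5, all satisfy the conclusion.
k = 6: 3^k = 729 and 70·k = 420, so 729 > 420.
Hence k = 6 is a counterexample.

k = 6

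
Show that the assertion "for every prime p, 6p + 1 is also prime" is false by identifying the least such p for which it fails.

We need the least prime p for which 6p + 1 is not prime.
For p = 2, 3, 5, 7, 11, 13, 17 the conclusion holds.
p = 19: 6p + 1 = 115 = 5 × 23, not prime.
Hence p = 19 is a counterexample.

p = 19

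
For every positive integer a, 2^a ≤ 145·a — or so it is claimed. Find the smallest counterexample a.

A counterexample is any positive integer a such that 2^a > 145·a; we check each in order.
The first 10 eligible values, up to a = 10, all satisfy the conclusion.
a = 11: 2^a = 2048 and 145·a = 1595, so 2048 > 1595.

a = 11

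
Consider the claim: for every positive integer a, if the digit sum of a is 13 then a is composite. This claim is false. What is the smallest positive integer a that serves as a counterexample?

Check each positive integer a in order until the digit sum of a is 13 but a is prime.
For a = 49, 58 the conclusion holds.
a = 67: digit sum 13; 67 is prime, not composite.

a = 67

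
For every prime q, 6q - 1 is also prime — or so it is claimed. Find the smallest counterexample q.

We need the least prime q for which 6q - 1 is not prime.
q = 2: 6q - 1 = 11, prime.
q = 3: 6q - 1 = 17, prime.
q = 5: 6q - 1 = 29, prime.
q = 7: 6q - 1 = 41, prime.
q = 11: 6q - 1 = 65 = 5 × 13, not prime.

q = 11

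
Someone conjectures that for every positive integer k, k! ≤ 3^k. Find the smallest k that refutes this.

k = 7

We need the least positive integer k for which k! > 3^k.
For k = 1, 2, 3, 4, 5, 6 the conclusion holds.
k = 7: k! = 5040 and 3^k = 2187, so 5040 > 2187.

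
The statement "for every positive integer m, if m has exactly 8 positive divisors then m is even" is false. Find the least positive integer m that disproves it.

m = 105

For m = 24, 30, 40, 42, …, 88, 102, 104 the conclusion holds.
m = 105: divisors of 105: 1, 3, 5, 7, 15, 21, 35, 105; 105 is odd.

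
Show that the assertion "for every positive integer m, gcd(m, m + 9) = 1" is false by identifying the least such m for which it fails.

m = 3

m = 1: gcd(1, 10) = 1.
m = 2: gcd(2, 11) = 1.
m = 3: gcd(3, 12) = 3.
Hence m = 3 is a counterexample.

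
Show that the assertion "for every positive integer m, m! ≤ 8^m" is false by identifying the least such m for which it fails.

m = 20

A counterexample is any positive integer m such that m! > 8^m; we check each in order.
The first 19 eligible values, up to m = 19, all satisfy the conclusion.
m = 20: m! = 2432902008176640000 and 8^m = 1152921504606846976, so 2432902008176640000 > 1152921504606846976.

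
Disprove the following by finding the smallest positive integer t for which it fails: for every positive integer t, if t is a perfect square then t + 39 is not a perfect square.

We need the least positive integer t for which t is a perfect square but t + 39 is a perfect square.
The first 4 eligible values, up to t = 16, all satisfy the conclusion.
t = 25: 25 = 5² and 25 + 39 = 64 = 8².

t = 25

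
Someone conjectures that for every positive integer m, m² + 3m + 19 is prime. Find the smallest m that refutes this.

Check each positive integer m in order until m² + 3m + 19 is not prime.
For m = 1, 2, 3, 4, …, 12, 13, 14 the conclusion holds.
m = 15: m² + 3m + 19 = 289 = 17 × 17, composite.

m = 15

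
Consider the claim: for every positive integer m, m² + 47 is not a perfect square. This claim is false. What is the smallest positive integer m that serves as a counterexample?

The first 22 eligible values, up to m = 22, all satisfy the conclusion.
m = 23: 23² + 47 = 576 = 24², a perfect square.
Thus m = 23 disproves the claim, and no smaller m works.

m = 23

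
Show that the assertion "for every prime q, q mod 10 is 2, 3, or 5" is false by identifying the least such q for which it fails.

q = 7

We need the least prime q for which the claim fails.
For q = 2, 3, 5 the conclusion holds.
q = 7: 7 mod 10 = 7 — not in {2, 3, 5}.
Hence q = 7 is a counterexample.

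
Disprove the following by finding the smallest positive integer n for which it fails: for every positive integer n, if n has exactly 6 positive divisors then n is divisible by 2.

n = 45

A counterexample is any positive integer n such that n has exactly 6 positive divisors but n is not divisible by 2; we check each in order.
For n = 12, 18, 20, 28, 32, 44 the conclusion holds.
n = 45: τ(45) = 6; 45 mod 2 = 1.
So n = 45 is the smallest counterexample.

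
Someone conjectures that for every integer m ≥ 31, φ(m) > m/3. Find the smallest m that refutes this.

m = 36

We need the least integer m ≥ 31 for which the claim fails.
The first 5 eligible values, up to m = 35, all satisfy the conclusion.
m = 36: φ(36) = 12 and 36/3 = 12, so φ(36) ≤ 36/3.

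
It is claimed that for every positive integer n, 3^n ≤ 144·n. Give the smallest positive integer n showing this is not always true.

The first 6 eligible values, up to n = 6, all satisfy the conclusion.
n = 7: 3^n = 2187 and 144·n = 1008, so 2187 > 1008.
So n = 7 is the smallest counterexample.

n = 7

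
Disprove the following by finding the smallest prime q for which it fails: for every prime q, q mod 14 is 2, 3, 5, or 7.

q = 11

A counterexample is any prime q such that the claim fails; we check each in order.
For q = 2, 3, 5, 7 the conclusion holds.
q = 11: 11 mod 14 = 11 — not in {2, 3, 5, 7}.
Hence q = 11 is a counterexample.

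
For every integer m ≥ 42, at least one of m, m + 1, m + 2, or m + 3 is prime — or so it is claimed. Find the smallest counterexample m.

m = 48

We need the least integer m ≥ 42 for which m, m + 1, m + 2, m + 3 are all composite.
For m = 42, 43, 44, 45, 46, 47 the conclusion holds.
m = 48: 48 = 2 × 24; 49 = 7 × 7; 50 = 2 × 25; 51 = 3 × 17 — all composite.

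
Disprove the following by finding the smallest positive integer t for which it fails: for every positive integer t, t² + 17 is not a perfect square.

t = 8

The first 7 eligible values, up to t = 7, all satisfy the conclusion.
t = 8: 8² + 17 = 81 = 9², a perfect square.
Thus t = 8 disproves the claim, and no smaller t works.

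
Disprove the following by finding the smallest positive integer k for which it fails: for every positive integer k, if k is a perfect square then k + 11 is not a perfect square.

Check each positive integer k in order until k is a perfect square but k + 11 is a perfect square.
The first 4 eligible values, up to k = 16, all satisfy the conclusion.
k = 25: 25 = 5² and 25 + 11 = 36 = 6².
Hence k = 25 is a counterexample.

k = 25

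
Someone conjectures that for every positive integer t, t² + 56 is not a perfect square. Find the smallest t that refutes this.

A counterexample is any positive integer t such that t² + 56 is a perfect square; we check each in order.
The first 4 eligible values, up to t = 4, all satisfy the conclusion.
t = 5: 5² + 56 = 81 = 9², a perfect square.
Thus t = 5 disproves the claim, and no smaller t works.

t = 5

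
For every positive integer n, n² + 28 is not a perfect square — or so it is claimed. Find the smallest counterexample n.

n = 6

A counterexample is any positive integer n such that n² + 28 is a perfect square; we check each in order.
For n = 1, 2, 3, 4, 5 the conclusion holds.
n = 6: 6² + 28 = 64 = 8², a perfect square.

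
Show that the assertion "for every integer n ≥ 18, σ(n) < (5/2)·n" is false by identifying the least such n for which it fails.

n = 18: σ(18) = 39; 39 < 45.
n = 19: σ(19) = 20; 20 < 95/2.
n = 20: σ(20) = 42; 42 < 50.
n = 21: σ(21) = 32; 32 < 105/2.
n = 22: σ(22) = 36; 36 < 55.
n = 23: σ(23) = 24; 24 < 115/2.
n = 24: σ(24) = 60; 60 ≥ 60.

n = 24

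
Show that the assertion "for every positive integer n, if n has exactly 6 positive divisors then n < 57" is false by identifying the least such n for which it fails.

n = 63

Check each positive integer n in order until n has exactly 6 positive divisors but the claim fails.
For n = 12, 18, 20, 28, 32, 44, 45, 50, 52 the conclusion holds.
n = 63: τ(63) = 6; 63 ≥ 57.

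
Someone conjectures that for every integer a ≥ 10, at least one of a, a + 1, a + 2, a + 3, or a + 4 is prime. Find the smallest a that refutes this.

a = 24

A counterexample is any integer a ≥ 10 such that a, a + 1, a + 2, a + 3, a + 4 are all composite; we check each in order.
For a = 10, 11, 12, 13, …, 21, 22, 23 the conclusion holds.
a = 24: 24 = 2 × 12; 25 = 5 × 5; 26 = 2 × 13; 27 = 3 × 9; 28 = 2 × 14 — all composite.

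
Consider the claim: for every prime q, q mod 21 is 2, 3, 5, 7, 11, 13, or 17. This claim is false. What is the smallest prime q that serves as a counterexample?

q = 19

We need the least prime q for which the claim fails.
q = 2: 2 mod 21 = 2.
q = 3: 3 mod 21 = 3.
q = 5: 5 mod 21 = 5.
q = 7: 7 mod 21 = 7.
q = 11: 11 mod 21 = 11.
q = 13: 13 mod 21 = 13.
q = 17: 17 mod 21 = 17.
q = 19: 19 mod 21 = 19 — not in {2, 3, 5, 7, 11, 13, 17}.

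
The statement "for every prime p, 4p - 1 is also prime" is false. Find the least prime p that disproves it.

p = 7

Check each prime p in order until 4p - 1 is not prime.
For p = 2, 3, 5 the conclusion holds.
p = 7: 4p - 1 = 27 = 3 × 9, not prime.
So p = 7 is the smallest counterexample.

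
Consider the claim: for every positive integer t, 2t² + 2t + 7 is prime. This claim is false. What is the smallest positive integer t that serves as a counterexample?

t = 6

Check each positive integer t in order until 2t² + 2t + 7 is not prime.
t = 1: 2t² + 2t + 7 = 11, prime.
t = 2: 2t² + 2t + 7 = 19, prime.
t = 3: 2t² + 2t + 7 = 31, prime.
t = 4: 2t² + 2t + 7 = 47, prime.
t = 5: 2t² + 2t + 7 = 67, prime.
t = 6: 2t² + 2t + 7 = 91 = 7 × 13, composite.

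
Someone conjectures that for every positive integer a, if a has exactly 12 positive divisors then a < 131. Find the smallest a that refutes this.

a = 132

We need the least positive integer a for which a has exactly 12 positive divisors but the claim fails.
The first 7 eligible values, up to a = 126, all satisfy the conclusion.
a = 132: τ(132) = 12; 132 ≥ 131.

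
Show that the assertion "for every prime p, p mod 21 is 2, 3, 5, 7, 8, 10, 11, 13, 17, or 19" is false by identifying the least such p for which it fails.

We need the least prime p for which the claim fails.
The first 11 eligible values, up to p = 31, all satisfy the conclusion.
p = 37: 37 mod 21 = 16 — not in {2, 3, 5, 7, 8, 10, 11, 13, 17, 19}.
Thus p = 37 disproves the claim, and no smaller p works.

p = 37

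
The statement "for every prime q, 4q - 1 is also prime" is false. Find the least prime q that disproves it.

A counterexample is any prime q such that 4q - 1 is not prime; we check each in order.
q = 2: 4q - 1 = 7, prime.
q = 3: 4q - 1 = 11, prime.
q = 5: 4q - 1 = 19, prime.
q = 7: 4q - 1 = 27 = 3 × 9, not prime.
Thus q = 7 disproves the claim, and no smaller q works.

q = 7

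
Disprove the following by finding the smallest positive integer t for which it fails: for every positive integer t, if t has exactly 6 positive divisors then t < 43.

t = 44

Check each positive integer t in order until t has exactly 6 positive divisors but the claim fails.
The first 5 eligible values, up to t = 32, all satisfy the conclusion.
t = 44: τ(44) = 6; 44 ≥ 43.
Thus t = 44 disproves the claim, and no smaller t works.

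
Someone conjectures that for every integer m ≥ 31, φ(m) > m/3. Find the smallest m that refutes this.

Check each integer m ≥ 31 in order until the claim fails.
The first 5 eligible values, up to m = 35, all satisfy the conclusion.
m = 36: φ(36) = 12 and 36/3 = 12, so φ(36) ≤ 36/3.
So m = 36 is the smallest counterexample.

m = 36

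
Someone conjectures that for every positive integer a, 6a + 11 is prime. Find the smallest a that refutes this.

For a = 1, 2, 3 the conclusion holds.
a = 4: 6a + 11 = 35 = 5 × 7, composite.
Hence a = 4 is a counterexample.

a = 4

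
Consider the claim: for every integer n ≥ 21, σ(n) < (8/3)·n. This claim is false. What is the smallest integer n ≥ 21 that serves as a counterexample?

n = 60

We need the least integer n ≥ 21 for which the claim fails.
For n = 21, 22, 23, 24, …, 57, 58, 59 the conclusion holds.
n = 60: σ(60) = 168; 168 ≥ 160.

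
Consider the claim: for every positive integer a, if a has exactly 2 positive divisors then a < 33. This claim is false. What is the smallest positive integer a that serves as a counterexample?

A counterexample is any positive integer a such that a has exactly 2 positive divisors but the claim fails; we check each in order.
For a = 2, 3, 5, 7, …, 23, 29, 31 the conclusion holds.
a = 37: τ(37) = 2; 37 ≥ 33.
So a = 37 is the smallest counterexample.

a = 37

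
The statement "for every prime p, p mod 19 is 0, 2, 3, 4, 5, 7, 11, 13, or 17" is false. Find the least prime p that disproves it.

The first 9 eligible values, up to p = 23, all satisfy the conclusion.
p = 29: 29 mod 19 = 10 — not in {0, 2, 3, 4, 5, 7, 11, 13, 17}.
So p = 29 is the smallest counterexample.

p = 29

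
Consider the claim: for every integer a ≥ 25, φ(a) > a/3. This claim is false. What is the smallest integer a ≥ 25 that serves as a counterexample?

a = 30

Check each integer a ≥ 25 in order until the claim fails.
For a = 25, 26, 27, 28, 29 the conclusion holds.
a = 30: φ(30) = 8 and 30/3 = 10, so φ(30) ≤ 30/3.
Thus a = 30 disproves the claim, and no smaller a works.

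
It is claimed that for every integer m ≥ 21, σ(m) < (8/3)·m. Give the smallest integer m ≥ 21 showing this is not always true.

m = 60

Check each integer m ≥ 21 in order until the claim fails.
The first 39 eligible values, up to m = 59, all satisfy the conclusion.
m = 60: σ(60) = 168; 168 ≥ 160.
Thus m = 60 disproves the claim, and no smaller m works.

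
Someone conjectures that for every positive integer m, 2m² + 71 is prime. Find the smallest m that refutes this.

We need the least positive integer m for which 2m² + 71 is not prime.
For m = 1, 2, 3, 4 the conclusion holds.
m = 5: 2m² + 71 = 121 = 11 × 11, composite.

m = 5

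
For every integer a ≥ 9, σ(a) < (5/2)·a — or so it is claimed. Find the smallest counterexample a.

For a = 9, 10, 11, 12, …, 21, 22, 23 the conclusion holds.
a = 24: σ(24) = 60; 60 ≥ 60.

a = 24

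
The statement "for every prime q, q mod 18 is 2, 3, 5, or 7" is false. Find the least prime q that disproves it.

q = 11

We need the least prime q for which the claim fails.
For q = 2, 3, 5, 7 the conclusion holds.
q = 11: 11 mod 18 = 11 — not in {2, 3, 5, 7}.
Thus q = 11 disproves the claim, and no smaller q works.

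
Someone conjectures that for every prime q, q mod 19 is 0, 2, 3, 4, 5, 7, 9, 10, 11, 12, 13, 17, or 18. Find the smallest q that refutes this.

Check each prime q in order until the claim fails.
The first 15 eligible values, up to q = 47, all satisfy the conclusion.
q = 53: 53 mod 19 = 15 — not in {0, 2, 3, 4, 5, 7, 9, 10, 11, 12, 13, 17, 18}.
Hence q = 53 is a counterexample.

q = 53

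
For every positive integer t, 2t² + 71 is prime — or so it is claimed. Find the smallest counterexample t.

We need the least positive integer t for which 2t² + 71 is not prime.
t = 1: 2t² + 71 = 73, prime.
t = 2: 2t² + 71 = 79, prime.
t = 3: 2t² + 71 = 89, prime.
t = 4: 2t² + 71 = 103, prime.
t = 5: 2t² + 71 = 121 = 11 × 11, composite.
So t = 5 is the smallest counterexample.

t = 5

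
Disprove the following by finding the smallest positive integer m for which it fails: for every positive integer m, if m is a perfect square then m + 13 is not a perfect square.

m = 36

Check each positive integer m in order until m is a perfect square but m + 13 is a perfect square.
m = 1: 1 + 13 = 14, not a perfect square.
m = 4: 4 + 13 = 17, not a perfect square.
m = 9: 9 + 13 = 22, not a perfect square.
m = 16: 16 + 13 = 29, not a perfect square.
m = 25: 25 + 13 = 38, not a perfect square.
m = 36: 36 = 6² and 36 + 13 = 49 = 7².
So m = 36 is the smallest counterexample.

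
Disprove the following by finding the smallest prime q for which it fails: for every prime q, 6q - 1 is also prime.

A counterexample is any prime q such that 6q - 1 is not prime; we check each in order.
q = 2: 6q - 1 = 11, prime.
q = 3: 6q - 1 = 17, prime.
q = 5: 6q - 1 = 29, prime.
q = 7: 6q - 1 = 41, prime.
q = 11: 6q - 1 = 65 = 5 × 13, not prime.
So q = 11 is the smallest counterexample.

q = 11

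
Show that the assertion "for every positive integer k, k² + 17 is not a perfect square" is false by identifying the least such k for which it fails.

k = 8

For k = 1, 2, 3, 4, 5, 6, 7 the conclusion holds.
k = 8: 8² + 17 = 81 = 9², a perfect square.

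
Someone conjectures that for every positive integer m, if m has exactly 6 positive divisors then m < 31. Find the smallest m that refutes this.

m = 32

We need the least positive integer m for which m has exactly 6 positive divisors but the claim fails.
The first 4 eligible values, up to m = 28, all satisfy the conclusion.
m = 32: τ(32) = 6; 32 ≥ 31.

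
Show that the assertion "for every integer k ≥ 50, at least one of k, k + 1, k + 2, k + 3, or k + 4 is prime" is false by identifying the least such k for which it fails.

k = 54

We need the least integer k ≥ 50 for which k, k + 1, k + 2, k + 3, k + 4 are all composite.
The first 4 eligible values, up to k = 53, all satisfy the conclusion.
k = 54: 54 = 2 × 27; 55 = 5 × 11; 56 = 2 × 28; 57 = 3 × 19; 58 = 2 × 29 — all composite.
Thus k = 54 disproves the claim, and no smaller k works.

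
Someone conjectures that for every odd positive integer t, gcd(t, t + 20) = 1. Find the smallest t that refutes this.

t = 5

t = 1: gcd(1, 21) = 1.
t = 3: gcd(3, 23) = 1.
t = 5: gcd(5, 25) = 5.
Thus t = 5 disproves the claim, and no smaller t works.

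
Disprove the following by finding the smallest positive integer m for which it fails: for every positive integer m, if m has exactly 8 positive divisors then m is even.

m = 105

Check each positive integer m in order until m has exactly 8 positive divisors but m is odd.
For m = 24, 30, 40, 42, …, 88, 102, 104 the conclusion holds.
m = 105: divisors of 105: 1, 3, 5, 7, 15, 21, 35, 105; 105 is odd.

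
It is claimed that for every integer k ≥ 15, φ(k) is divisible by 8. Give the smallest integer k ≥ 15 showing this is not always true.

A counterexample is any integer k ≥ 15 such that φ(k) is not divisible by 8; we check each in order.
For k = 15, 16, 17 the conclusion holds.
k = 18: φ(18) = 6; 6 mod 8 = 6.
Thus k = 18 disproves the claim, and no smaller k works.

k = 18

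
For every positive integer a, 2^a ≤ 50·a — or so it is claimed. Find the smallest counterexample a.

a = 9

Check each positive integer a in order until 2^a > 50·a.
The first 8 eligible values, up to a = 8, all satisfy the conclusion.
a = 9: 2^a = 512 and 50·a = 450, so 512 > 450.
Thus a = 9 disproves the claim, and no smaller a works.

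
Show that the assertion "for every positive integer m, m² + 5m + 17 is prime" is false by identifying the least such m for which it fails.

A counterexample is any positive integer m such that m² + 5m + 17 is not prime; we check each in order.
For m = 1, 2, 3, 4, 5, 6, 7 the conclusion holds.
m = 8: m² + 5m + 17 = 121 = 11 × 11, composite.
Thus m = 8 disproves the claim, and no smaller m works.

m = 8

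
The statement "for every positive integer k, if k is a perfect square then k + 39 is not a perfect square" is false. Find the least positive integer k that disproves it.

k = 25

Check each positive integer k in order until k is a perfect square but k + 39 is a perfect square.
The first 4 eligible values, up to k = 16, all satisfy the conclusion.
k = 25: 25 = 5² and 25 + 39 = 64 = 8².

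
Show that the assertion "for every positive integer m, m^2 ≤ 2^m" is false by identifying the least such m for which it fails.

m = 1: m^2 = 1 and 2^m = 2, so 1 ≤ 2.
m = 2: m^2 = 4 and 2^m = 4, so 4 ≤ 4.
m = 3: m^2 = 9 and 2^m = 8, so 9 > 8.
So m = 3 is the smallest counterexample.

m = 3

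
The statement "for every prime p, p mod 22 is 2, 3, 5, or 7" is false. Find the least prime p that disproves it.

p = 11

A counterexample is any prime p such that the claim fails; we check each in order.
p = 2: 2 mod 22 = 2.
p = 3: 3 mod 22 = 3.
p = 5: 5 mod 22 = 5.
p = 7: 7 mod 22 = 7.
p = 11: 11 mod 22 = 11 — not in {2, 3, 5, 7}.
So p = 11 is the smallest counterexample.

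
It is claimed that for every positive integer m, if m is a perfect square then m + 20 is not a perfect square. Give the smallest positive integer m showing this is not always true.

m = 16

For m = 1, 4, 9 the conclusion holds.
m = 16: 16 = 4² and 16 + 20 = 36 = 6².
Thus m = 16 disproves the claim, and no smaller m works.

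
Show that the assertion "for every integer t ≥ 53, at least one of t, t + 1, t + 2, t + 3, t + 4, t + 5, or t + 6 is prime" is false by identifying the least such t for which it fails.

t = 90

A counterexample is any integer t ≥ 53 such that t, t + 1, t + 2, t + 3, t + 4, t + 5, t + 6 are all composite; we check each in order.
For t = 53, 54, 55, 56, …, 87, 88, 89 the conclusion holds.
t = 90: 90 = 2 × 45; 91 = 7 × 13; 92 = 2 × 46; 93 = 3 × 31; 94 = 2 × 47; 95 = 5 × 19; 96 = 2 × 48 — all composite.
Hence t = 90 is a counterexample.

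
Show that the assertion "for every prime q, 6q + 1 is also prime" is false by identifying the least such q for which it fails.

q = 19

q = 2: 6q + 1 = 13, prime.
q = 3: 6q + 1 = 19, prime.
q = 5: 6q + 1 = 31, prime.
q = 7: 6q + 1 = 43, prime.
q = 11: 6q + 1 = 67, prime.
q = 13: 6q + 1 = 79, prime.
q = 17: 6q + 1 = 103, prime.
q = 19: 6q + 1 = 115 = 5 × 23, not prime.
Hence q = 19 is a counterexample.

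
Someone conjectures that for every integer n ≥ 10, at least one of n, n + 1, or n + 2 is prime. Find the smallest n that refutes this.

n = 14

Check each integer n ≥ 10 in order until n, n + 1, n + 2 are all composite.
For n = 10, 11, 12, 13 the conclusion holds.
n = 14: 14 = 2 × 7; 15 = 3 × 5; 16 = 2 × 8 — all composite.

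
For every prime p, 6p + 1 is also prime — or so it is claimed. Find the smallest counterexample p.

p = 19

p = 2: 6p + 1 = 13, prime.
p = 3: 6p + 1 = 19, prime.
p = 5: 6p + 1 = 31, prime.
p = 7: 6p + 1 = 43, prime.
p = 11: 6p + 1 = 67, prime.
p = 13: 6p + 1 = 79, prime.
p = 17: 6p + 1 = 103, prime.
p = 19: 6p + 1 = 115 = 5 × 23, not prime.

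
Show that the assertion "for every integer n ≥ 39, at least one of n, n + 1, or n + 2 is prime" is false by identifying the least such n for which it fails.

n = 39: 41 is prime.
n = 40: 41 is prime.
n = 41: 41 is prime.
n = 42: 43 is prime.
n = 43: 43 is prime.
n = 44: 44 = 2 × 22; 45 = 3 × 15; 46 = 2 × 23 — all composite.
So n = 44 is the smallest counterexample.

n = 44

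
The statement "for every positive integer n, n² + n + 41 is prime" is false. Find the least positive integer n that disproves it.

n = 40

A counterexample is any positive integer n such that n² + n + 41 is not prime; we check each in order.
For n = 1, 2, 3, 4, …, 37, 38, 39 the conclusion holds.
n = 40: n² + n + 41 = 1681 = 41 × 41, composite.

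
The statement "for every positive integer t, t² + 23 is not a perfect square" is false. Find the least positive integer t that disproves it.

A counterexample is any positive integer t such that t² + 23 is a perfect square; we check each in order.
The first 10 eligible values, up to t = 10, all satisfy the conclusion.
t = 11: 11² + 23 = 144 = 12², a perfect square.
Hence t = 11 is a counterexample.

t = 11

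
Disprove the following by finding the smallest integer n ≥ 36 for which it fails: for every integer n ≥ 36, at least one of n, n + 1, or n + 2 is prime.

n = 38

n = 36: 37 is prime.
n = 37: 37 is prime.
n = 38: 38 = 2 × 19; 39 = 3 × 13; 40 = 2 × 20 — all composite.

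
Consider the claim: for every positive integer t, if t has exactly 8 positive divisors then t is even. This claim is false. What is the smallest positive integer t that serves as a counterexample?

t = 105

The first 12 eligible values, up to t = 104, all satisfy the conclusion.
t = 105: divisors of 105: 1, 3, 5, 7, 15, 21, 35, 105; 105 is odd.
Hence t = 105 is a counterexample.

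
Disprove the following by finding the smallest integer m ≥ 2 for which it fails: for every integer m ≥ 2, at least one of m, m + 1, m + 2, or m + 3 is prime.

We need the least integer m ≥ 2 for which m, m + 1, m + 2, m + 3 are all composite.
For m = 2, 3, 4, 5, …, 21, 22, 23 the conclusion holds.
m = 24: 24 = 2 × 12; 25 = 5 × 5; 26 = 2 × 13; 27 = 3 × 9 — all composite.

m = 24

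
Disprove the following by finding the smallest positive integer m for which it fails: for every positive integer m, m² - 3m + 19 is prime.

m = 18

We need the least positive integer m for which m² - 3m + 19 is not prime.
For m = 1, 2, 3, 4, …, 15, 16, 17 the conclusion holds.
m = 18: m² - 3m + 19 = 289 = 17 × 17, composite.
Hence m = 18 is a counterexample.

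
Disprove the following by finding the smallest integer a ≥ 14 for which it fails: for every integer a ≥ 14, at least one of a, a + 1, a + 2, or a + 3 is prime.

Check each integer a ≥ 14 in order until a, a + 1, a + 2, a + 3 are all composite.
For a = 14, 15, 16, 17, 18, 19, 20, 21, 22, 23 the conclusion holds.
a = 24: 24 = 2 × 12; 25 = 5 × 5; 26 = 2 × 13; 27 = 3 × 9 — all composite.
Hence a = 24 is a counterexample.

a = 24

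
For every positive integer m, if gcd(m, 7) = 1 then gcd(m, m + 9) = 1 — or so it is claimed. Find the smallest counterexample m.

m = 3

m = 1: gcd(1, 10) = 1.
m = 2: gcd(2, 11) = 1.
m = 3: gcd(3, 12) = 3.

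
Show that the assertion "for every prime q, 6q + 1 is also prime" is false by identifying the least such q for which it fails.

We need the least prime q for which 6q + 1 is not prime.
q = 2: 6q + 1 = 13, prime.
q = 3: 6q + 1 = 19, prime.
q = 5: 6q + 1 = 31, prime.
q = 7: 6q + 1 = 43, prime.
q = 11: 6q + 1 = 67, prime.
q = 13: 6q + 1 = 79, prime.
q = 17: 6q + 1 = 103, prime.
q = 19: 6q + 1 = 115 = 5 × 23, not prime.

q = 19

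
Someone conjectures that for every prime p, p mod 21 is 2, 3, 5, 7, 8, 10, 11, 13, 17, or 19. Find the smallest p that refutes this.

We need the least prime p for which the claim fails.
For p = 2, 3, 5, 7, …, 23, 29, 31 the conclusion holds.
p = 37: 37 mod 21 = 16 — not in {2, 3, 5, 7, 8, 10, 11, 13, 17, 19}.

p = 37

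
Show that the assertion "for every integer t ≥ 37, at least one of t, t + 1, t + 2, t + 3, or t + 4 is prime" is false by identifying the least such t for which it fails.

t = 48

Check each integer t ≥ 37 in order until t, t + 1, t + 2, t + 3, t + 4 are all composite.
For t = 37, 38, 39, 40, …, 45, 46, 47 the conclusion holds.
t = 48: 48 = 2 × 24; 49 = 7 × 7; 50 = 2 × 25; 51 = 3 × 17; 52 = 2 × 26 — all composite.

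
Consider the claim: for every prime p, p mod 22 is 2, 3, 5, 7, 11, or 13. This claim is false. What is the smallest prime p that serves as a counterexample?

For p = 2, 3, 5, 7, 11, 13 the conclusion holds.
p = 17: 17 mod 22 = 17 — not in {2, 3, 5, 7, 11, 13}.
Thus p = 17 disproves the claim, and no smaller p works.

p = 17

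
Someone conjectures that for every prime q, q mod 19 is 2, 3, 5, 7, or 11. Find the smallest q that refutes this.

Check each prime q in order until the claim fails.
The first 5 eligible values, up to q = 11, all satisfy the conclusion.
q = 13: 13 mod 19 = 13 — not in {2, 3, 5, 7, 11}.

q = 13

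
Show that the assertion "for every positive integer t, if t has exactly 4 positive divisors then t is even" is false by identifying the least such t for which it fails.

The first 4 eligible values, up to t = 14, all satisfy the conclusion.
t = 15: divisors of 15: 1, 3, 5, 15; 15 is odd.
Thus t = 15 disproves the claim, and no smaller t works.

t = 15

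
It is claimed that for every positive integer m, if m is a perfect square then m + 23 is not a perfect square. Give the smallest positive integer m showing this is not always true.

m = 121

For m = 1, 4, 9, 16, 25, 36, 49, 64, 81, 100 the conclusion holds.
m = 121: 121 = 11² and 121 + 23 = 144 = 12².
Thus m = 121 disproves the claim, and no smaller m works.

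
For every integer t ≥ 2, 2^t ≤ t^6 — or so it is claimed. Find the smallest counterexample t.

t = 30

A counterexample is any integer t ≥ 2 such that 2^t > t^6; we check each in order.
For t = 2, 3, 4, 5, …, 27, 28, 29 the conclusion holds.
t = 30: 2^t = 1073741824 and t^6 = 729000000, so 1073741824 > 729000000.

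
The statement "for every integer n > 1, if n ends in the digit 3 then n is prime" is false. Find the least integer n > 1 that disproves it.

n = 33

For n = 3, 13, 23 the conclusion holds.
n = 33: 33 ends in 3; 33 = 3 × 11, composite.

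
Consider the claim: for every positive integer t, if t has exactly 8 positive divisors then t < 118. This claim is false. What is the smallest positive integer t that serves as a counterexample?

A counterexample is any positive integer t such that t has exactly 8 positive divisors but the claim fails; we check each in order.
For t = 24, 30, 40, 42, …, 105, 110, 114 the conclusion holds.
t = 128: τ(128) = 8; 128 ≥ 118.

t = 128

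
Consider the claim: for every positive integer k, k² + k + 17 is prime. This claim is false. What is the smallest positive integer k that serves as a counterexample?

k = 16

We need the least positive integer k for which k² + k + 17 is not prime.
The first 15 eligible values, up to k = 15, all satisfy the conclusion.
k = 16: k² + k + 17 = 289 = 17 × 17, composite.
Thus k = 16 disproves the claim, and no smaller k works.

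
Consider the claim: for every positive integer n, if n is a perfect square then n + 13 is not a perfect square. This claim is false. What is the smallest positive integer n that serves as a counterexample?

n = 36

For n = 1, 4, 9, 16, 25 the conclusion holds.
n = 36: 36 = 6² and 36 + 13 = 49 = 7².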